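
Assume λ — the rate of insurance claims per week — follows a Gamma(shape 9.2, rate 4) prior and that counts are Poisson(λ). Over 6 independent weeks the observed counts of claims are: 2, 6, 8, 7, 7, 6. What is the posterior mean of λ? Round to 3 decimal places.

Total count ∑xᵢ = 36 over n = 6 weeks.
Gamma is conjugate to the Poisson likelihood: posterior is Gamma(shape = 9.2+36 = 45.2, rate = 4+6 = 10).
E[λ | data] = 45.2/10 = 4.520.

Posterior mean ≈ 4.520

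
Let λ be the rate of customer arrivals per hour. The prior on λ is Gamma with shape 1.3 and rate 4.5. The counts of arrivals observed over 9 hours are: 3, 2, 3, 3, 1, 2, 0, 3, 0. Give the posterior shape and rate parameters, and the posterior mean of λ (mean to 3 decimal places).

Posterior: Gamma(shape=18.3, rate=13.5); mean ≈ 1.356

The Poisson likelihood adds the total count to the shape and the number of exposure periods to the rate. Here ∑xᵢ = 17 and n = 9, so shape 1.3→18.3 and rate 4.5→13.5.
Posterior mean = shape/rate = 18.3/13.5 = 1.356.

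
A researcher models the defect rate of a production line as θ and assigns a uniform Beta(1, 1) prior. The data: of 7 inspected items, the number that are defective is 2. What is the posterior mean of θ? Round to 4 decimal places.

Posterior mean ≈ 0.3333

The binomial likelihood is conjugate to the Beta prior: with 2 successes and 5 failures, the posterior is Beta(1+2, 1+5) = Beta(3, 6).
Posterior mean = α/(α+β) = 3/9 = 0.3333.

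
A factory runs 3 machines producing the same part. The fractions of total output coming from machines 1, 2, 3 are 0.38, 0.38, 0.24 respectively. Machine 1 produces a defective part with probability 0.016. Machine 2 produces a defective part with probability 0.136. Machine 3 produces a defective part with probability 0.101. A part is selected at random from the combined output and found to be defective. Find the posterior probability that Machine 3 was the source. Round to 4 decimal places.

Tabulate prior·likelihood by source: [1] prior 0.38, lik 0.016, product 0.006080; [2] prior 0.38, lik 0.136, product 0.05168; [3] prior 0.24, lik 0.101, product 0.02424.
Normalizing constant = 0.082000; the posterior for Machine 3 is its product over the sum, 0.02424/0.082000 = 0.2956.

Posterior probability ≈ 0.2956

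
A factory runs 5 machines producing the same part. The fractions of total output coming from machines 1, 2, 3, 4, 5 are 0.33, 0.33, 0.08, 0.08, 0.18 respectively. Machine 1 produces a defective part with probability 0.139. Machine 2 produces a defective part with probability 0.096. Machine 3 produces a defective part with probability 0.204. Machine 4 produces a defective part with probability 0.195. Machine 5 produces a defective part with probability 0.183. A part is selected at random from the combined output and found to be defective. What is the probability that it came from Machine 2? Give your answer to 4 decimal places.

P(defective|M1) = 0.139; P(defective|M2) = 0.096; P(defective|M3) = 0.204; P(defective|M4) = 0.195; P(defective|M5) = 0.183.
Prior × likelihood for each source: 0.33·0.139=0.04587, 0.33·0.096=0.03168, 0.08·0.204=0.01632, 0.08·0.195=0.01560, 0.18·0.183=0.03294. Summing gives P(defective) = 0.14241.
P(Machine 2 | defective) = 0.03168 / 0.14241 = 0.2225.

Posterior probability ≈ 0.2225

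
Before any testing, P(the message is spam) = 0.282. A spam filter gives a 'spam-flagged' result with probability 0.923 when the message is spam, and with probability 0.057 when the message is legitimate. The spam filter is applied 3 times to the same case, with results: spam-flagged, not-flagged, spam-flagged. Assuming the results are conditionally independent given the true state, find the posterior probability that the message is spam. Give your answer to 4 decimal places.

Posterior P(H) ≈ 0.8937

Let H be the event that the message is spam; start with P(H) = 0.282. P('spam-flagged'|H) = 0.923, P('spam-flagged'|¬H) = 0.057.
Update on result 1 ('spam-flagged'): P(H) ← 0.923·0.2820 / (0.923·0.2820 + 0.057·0.7180) = 0.26029/0.30121 = 0.8641.
Update on result 2 ('not-flagged'): P(H) ← 0.077·0.8641 / (0.077·0.8641 + 0.943·0.1359) = 0.066538/0.19466 = 0.3418.
Update on result 3 ('spam-flagged'): P(H) ← 0.923·0.3418 / (0.923·0.3418 + 0.057·0.6582) = 0.31549/0.35301 = 0.8937.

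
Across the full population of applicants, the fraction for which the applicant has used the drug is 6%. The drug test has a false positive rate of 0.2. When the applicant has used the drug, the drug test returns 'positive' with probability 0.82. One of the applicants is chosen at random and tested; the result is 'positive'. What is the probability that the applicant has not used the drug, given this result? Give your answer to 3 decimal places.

Let H be the event that the applicant has used the drug. P(H) = 0.06, so P(¬H) = 0.94. With E the 'positive' result, P(E|H) = 0.82 and P(E|¬H) = 0.2.
P(E) = 0.82·0.06 + 0.2·0.94 = 0.049200 + 0.18800 = 0.23720.
By Bayes' theorem, P(H|E) = 0.049200 / 0.23720 = 0.207. Hence P(¬H|E) = 1 − 0.207 = 0.793.

P(¬H | E) ≈ 0.793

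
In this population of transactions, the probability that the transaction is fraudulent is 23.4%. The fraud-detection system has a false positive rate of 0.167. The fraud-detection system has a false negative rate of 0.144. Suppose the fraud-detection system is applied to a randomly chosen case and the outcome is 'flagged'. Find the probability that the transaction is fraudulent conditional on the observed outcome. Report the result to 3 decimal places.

Write H for 'the transaction is fraudulent'. Prior odds H:¬H = 0.234/0.766 = 0.30548. For the 'flagged' outcome, the likelihood ratio is 0.856/0.167 = 5.1257.
Posterior odds = 0.30548 × 5.1257 = 1.5658, so P(H|E) = 1.5658/(1+1.5658) = 0.610.

P(H | E) ≈ 0.610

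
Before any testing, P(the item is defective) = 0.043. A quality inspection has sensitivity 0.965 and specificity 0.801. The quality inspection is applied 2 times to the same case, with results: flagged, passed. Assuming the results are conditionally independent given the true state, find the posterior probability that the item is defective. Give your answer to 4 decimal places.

Posterior P(H) ≈ 0.0094

With H the event that the item is defective, the joint likelihood of the observed sequence is P(data|H) = 0.965·0.035 = 0.033775 and P(data|¬H) = 0.199·0.801 = 0.15940.
Bayes: P(H|data) = 0.043·0.033775 / (0.043·0.033775 + 0.957·0.15940) = 0.0014523/0.15400 = 0.0094.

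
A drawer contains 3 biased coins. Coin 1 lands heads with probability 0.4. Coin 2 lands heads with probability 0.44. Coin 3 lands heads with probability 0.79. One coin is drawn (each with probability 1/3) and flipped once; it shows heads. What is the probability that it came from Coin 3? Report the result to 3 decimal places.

Tabulate prior·likelihood by source: [1] prior 0.333333, lik 0.4, product 0.1333; [2] prior 0.333333, lik 0.44, product 0.1467; [3] prior 0.333333, lik 0.79, product 0.2633.
Normalizing constant = 0.54333; the posterior for Coin 3 is its product over the sum, 0.2633/0.54333 = 0.485.

Posterior probability ≈ 0.485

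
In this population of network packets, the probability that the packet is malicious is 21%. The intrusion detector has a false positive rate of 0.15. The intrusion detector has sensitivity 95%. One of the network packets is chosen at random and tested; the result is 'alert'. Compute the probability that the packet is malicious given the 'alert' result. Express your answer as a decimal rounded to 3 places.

P(H | E) ≈ 0.627

Write H for 'the packet is malicious'. Prior odds H:¬H = 0.21/0.79 = 0.26582. For the 'alert' outcome, the likelihood ratio is 0.95/0.15 = 6.3333.
Posterior odds = 0.26582 × 6.3333 = 1.6835, so P(H|E) = 1.6835/(1+1.6835) = 0.627.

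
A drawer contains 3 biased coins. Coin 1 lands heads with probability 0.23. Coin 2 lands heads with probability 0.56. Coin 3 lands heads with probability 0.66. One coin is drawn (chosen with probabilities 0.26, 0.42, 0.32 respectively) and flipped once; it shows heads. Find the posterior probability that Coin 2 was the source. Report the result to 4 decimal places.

Posterior probability ≈ 0.4646

Tabulate prior·likelihood by source: [1] prior 0.26, lik 0.23, product 0.05980; [2] prior 0.42, lik 0.56, product 0.2352; [3] prior 0.32, lik 0.66, product 0.2112.
Normalizing constant = 0.50620; the posterior for Coin 2 is its product over the sum, 0.2352/0.50620 = 0.4646.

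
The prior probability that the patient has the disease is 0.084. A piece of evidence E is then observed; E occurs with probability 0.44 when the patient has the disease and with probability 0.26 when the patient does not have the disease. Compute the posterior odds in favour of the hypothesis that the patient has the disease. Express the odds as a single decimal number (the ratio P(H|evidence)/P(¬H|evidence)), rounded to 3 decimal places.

Prior odds = 0.084/(1−0.084) = 0.091703. In log-odds, ln(0.091703) = -2.3892.
Add log likelihood ratio: ln(1.6923) = 0.52609.
Posterior log-odds = -1.8631, so posterior odds = exp(-1.8631) = 0.15519.

Posterior odds ≈ 0.155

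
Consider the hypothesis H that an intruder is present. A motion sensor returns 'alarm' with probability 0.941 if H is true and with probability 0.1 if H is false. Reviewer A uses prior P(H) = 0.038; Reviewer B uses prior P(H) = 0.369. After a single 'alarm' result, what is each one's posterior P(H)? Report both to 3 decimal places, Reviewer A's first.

P('+'|H) = 0.941, P('+'|¬H) = 0.1.
Reviewer A: numerator 0.941·0.038 = 0.035758; evidence = 0.035758+0.1·0.962 = 0.13196; posterior = 0.271.
Reviewer B: numerator 0.941·0.369 = 0.34723; evidence = 0.34723+0.1·0.631 = 0.41033; posterior = 0.846.

Reviewer A: 0.271; Reviewer B: 0.846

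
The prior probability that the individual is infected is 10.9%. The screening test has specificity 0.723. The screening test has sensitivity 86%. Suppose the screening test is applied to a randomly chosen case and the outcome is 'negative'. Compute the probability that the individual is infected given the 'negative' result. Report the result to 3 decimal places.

P(H | E) ≈ 0.023

Let H be the event that the individual is infected. P(H) = 0.109, so P(¬H) = 0.891. With E the 'negative' result, P(E|H) = 0.14 and P(E|¬H) = 0.723.
P(E) = 0.14·0.109 + 0.723·0.891 = 0.015260 + 0.64419 = 0.65945.
By Bayes' theorem, P(H|E) = 0.015260 / 0.65945 = 0.023.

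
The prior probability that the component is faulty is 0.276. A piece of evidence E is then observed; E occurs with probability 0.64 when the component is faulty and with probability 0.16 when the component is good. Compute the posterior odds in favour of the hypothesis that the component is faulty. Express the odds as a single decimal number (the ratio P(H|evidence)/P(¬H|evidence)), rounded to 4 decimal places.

Prior odds = 0.276/(1−0.276) = 0.38122. In log-odds, ln(0.38122) = -0.96439.
Add log likelihood ratio: ln(4.0000) = 1.3863.
Posterior log-odds = 0.42190, so posterior odds = exp(0.42190) = 1.5249.

Posterior odds ≈ 1.5249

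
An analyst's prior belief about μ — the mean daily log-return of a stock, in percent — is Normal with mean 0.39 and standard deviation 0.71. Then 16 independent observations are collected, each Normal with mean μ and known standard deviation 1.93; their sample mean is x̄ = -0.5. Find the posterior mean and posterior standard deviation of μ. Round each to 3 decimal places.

With known σ, the Normal prior is conjugate. Weight on the data is w = (n/σ²)/(n/σ² + 1/τ₀²) = 4.29542/(4.29542+1.98373) = 0.68408.
Posterior mean = w·x̄ + (1−w)·μ₀ = 0.68408·-0.5 + 0.31592·0.39 = -0.219. Posterior variance = 1/(4.29542+1.98373) = 0.159257, so SD = 0.399.

Posterior mean ≈ -0.219; posterior SD ≈ 0.399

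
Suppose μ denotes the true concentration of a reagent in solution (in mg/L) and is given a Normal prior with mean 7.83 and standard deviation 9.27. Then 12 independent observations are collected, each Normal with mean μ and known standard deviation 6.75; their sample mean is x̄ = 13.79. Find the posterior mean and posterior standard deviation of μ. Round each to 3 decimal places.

Posterior mean ≈ 13.538; posterior SD ≈ 1.907

Prior precision 1/τ₀² = 1/9.27² = 0.0116370; data precision n/σ² = 12/6.75² = 0.263374.
Posterior precision = 0.0116370 + 0.263374 = 0.275011, giving posterior SD = 1/√0.275011 = 1.907.
Posterior mean = (0.0116370·7.83 + 0.263374·13.79) / 0.275011 = 13.538.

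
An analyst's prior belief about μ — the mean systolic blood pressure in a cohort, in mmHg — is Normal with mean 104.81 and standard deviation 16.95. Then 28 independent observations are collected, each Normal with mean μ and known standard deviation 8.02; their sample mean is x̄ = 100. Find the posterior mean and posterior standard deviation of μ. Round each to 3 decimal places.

Posterior mean ≈ 100.038; posterior SD ≈ 1.510

Prior precision 1/τ₀² = 1/16.95² = 0.00348065; data precision n/σ² = 28/8.02² = 0.435321.
Posterior precision = 0.00348065 + 0.435321 = 0.438801, giving posterior SD = 1/√0.438801 = 1.510.
Posterior mean = (0.00348065·104.81 + 0.435321·100) / 0.438801 = 100.038.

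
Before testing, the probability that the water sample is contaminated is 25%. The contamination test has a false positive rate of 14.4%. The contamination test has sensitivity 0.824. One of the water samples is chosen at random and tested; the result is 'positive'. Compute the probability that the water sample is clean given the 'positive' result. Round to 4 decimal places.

Let H be the event that the water sample is contaminated. P(H) = 0.25, so P(¬H) = 0.75. With E the 'positive' result, P(E|H) = 0.824 and P(E|¬H) = 0.144.
P(E) = 0.824·0.25 + 0.144·0.75 = 0.20600 + 0.10800 = 0.31400.
By Bayes' theorem, P(H|E) = 0.20600 / 0.31400 = 0.6561. Hence P(¬H|E) = 1 − 0.6561 = 0.3439.

P(¬H | E) ≈ 0.3439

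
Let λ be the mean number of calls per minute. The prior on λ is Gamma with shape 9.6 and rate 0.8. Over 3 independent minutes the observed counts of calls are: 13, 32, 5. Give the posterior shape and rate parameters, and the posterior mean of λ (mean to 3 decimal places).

Posterior: Gamma(shape=59.6, rate=3.8); mean ≈ 15.684

The Poisson likelihood adds the total count to the shape and the number of exposure periods to the rate. Here ∑xᵢ = 50 and n = 3, so shape 9.6→59.6 and rate 0.8→3.8.
E[λ | data] = 59.6/3.8 = 15.684.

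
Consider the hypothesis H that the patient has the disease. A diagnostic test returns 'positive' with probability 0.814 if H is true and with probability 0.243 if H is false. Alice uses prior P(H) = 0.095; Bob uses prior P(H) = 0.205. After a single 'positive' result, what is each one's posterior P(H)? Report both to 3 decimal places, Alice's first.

P('+'|H) = 0.814, P('+'|¬H) = 0.243.
Alice: numerator 0.814·0.095 = 0.077330; evidence = 0.077330+0.243·0.905 = 0.29724; posterior = 0.260.
Bob: numerator 0.814·0.205 = 0.16687; evidence = 0.16687+0.243·0.795 = 0.36006; posterior = 0.463.

Alice: 0.260; Bob: 0.463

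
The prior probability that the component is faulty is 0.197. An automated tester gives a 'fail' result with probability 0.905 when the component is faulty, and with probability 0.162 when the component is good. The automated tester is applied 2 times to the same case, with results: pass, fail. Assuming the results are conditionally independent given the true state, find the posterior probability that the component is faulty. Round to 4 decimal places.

Posterior P(H) ≈ 0.1345

Let H be the event that the component is faulty; start with P(H) = 0.197. P('fail'|H) = 0.905, P('fail'|¬H) = 0.162.
Update on result 1 ('pass'): P(H) ← 0.095·0.1970 / (0.095·0.1970 + 0.838·0.8030) = 0.018715/0.69163 = 0.0271.
Update on result 2 ('fail'): P(H) ← 0.905·0.0271 / (0.905·0.0271 + 0.162·0.9729) = 0.024489/0.18211 = 0.1345.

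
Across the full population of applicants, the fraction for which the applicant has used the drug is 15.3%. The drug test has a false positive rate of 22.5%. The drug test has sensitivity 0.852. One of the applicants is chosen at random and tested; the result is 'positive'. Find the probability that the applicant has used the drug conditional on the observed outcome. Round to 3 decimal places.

P(H | E) ≈ 0.406

Let H be the event that the applicant has used the drug. P(H) = 0.153, so P(¬H) = 0.847. With E the 'positive' result, P(E|H) = 0.852 and P(E|¬H) = 0.225.
P(E) = 0.852·0.153 + 0.225·0.847 = 0.13036 + 0.19057 = 0.32093.
By Bayes' theorem, P(H|E) = 0.13036 / 0.32093 = 0.406.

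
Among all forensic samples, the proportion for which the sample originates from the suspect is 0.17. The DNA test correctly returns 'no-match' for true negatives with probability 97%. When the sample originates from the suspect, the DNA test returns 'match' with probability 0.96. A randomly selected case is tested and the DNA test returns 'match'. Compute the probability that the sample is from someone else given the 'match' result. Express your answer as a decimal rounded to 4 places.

Write H for 'the sample originates from the suspect'. Prior odds H:¬H = 0.17/0.83 = 0.20482. For the 'match' outcome, the likelihood ratio is 0.96/0.03 = 32.000.
Posterior odds = 0.20482 × 32.000 = 6.5542, so P(H|E) = 6.5542/(1+6.5542) = 0.8676. Then P(¬H|E) = 1 − 0.8676 = 0.1324.

P(¬H | E) ≈ 0.1324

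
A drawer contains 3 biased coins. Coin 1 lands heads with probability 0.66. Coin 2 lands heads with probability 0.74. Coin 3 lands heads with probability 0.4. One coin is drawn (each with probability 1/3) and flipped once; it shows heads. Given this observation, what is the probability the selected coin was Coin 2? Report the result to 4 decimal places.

Posterior probability ≈ 0.4111

P(heads|C1) = 0.66; P(heads|C2) = 0.74; P(heads|C3) = 0.4.
Prior × likelihood for each source: 0.333333·0.66=0.2200, 0.333333·0.74=0.2467, 0.333333·0.4=0.1333. Summing gives P(heads) = 0.60000.
P(Coin 2 | heads) = 0.2467 / 0.60000 = 0.4111.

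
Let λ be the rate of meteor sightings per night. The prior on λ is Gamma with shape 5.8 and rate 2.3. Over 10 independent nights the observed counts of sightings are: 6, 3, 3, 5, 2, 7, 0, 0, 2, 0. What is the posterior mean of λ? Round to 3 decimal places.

Posterior mean ≈ 2.748

The Poisson likelihood adds the total count to the shape and the number of exposure periods to the rate. Here ∑xᵢ = 28 and n = 10, so shape 5.8→33.8 and rate 2.3→12.3.
E[λ | data] = 33.8/12.3 = 2.748.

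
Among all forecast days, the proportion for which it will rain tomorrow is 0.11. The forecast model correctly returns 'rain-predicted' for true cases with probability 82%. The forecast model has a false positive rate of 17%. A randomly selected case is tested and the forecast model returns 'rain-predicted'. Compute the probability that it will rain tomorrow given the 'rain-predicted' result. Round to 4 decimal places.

P(H | E) ≈ 0.3735

Let H be the event that it will rain tomorrow. P(H) = 0.11, so P(¬H) = 0.89. With E the 'rain-predicted' result, P(E|H) = 0.82 and P(E|¬H) = 0.17.
P(E) = 0.82·0.11 + 0.17·0.89 = 0.090200 + 0.15130 = 0.24150.
By Bayes' theorem, P(H|E) = 0.090200 / 0.24150 = 0.3735.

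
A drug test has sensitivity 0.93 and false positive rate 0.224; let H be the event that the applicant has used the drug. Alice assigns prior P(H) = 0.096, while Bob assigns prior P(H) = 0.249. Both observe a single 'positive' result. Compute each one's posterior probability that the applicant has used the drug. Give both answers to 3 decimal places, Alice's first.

Alice: 0.306; Bob: 0.579

P('+'|H) = 0.93, P('+'|¬H) = 0.224.
Alice: numerator 0.93·0.096 = 0.089280; evidence = 0.089280+0.224·0.904 = 0.29178; posterior = 0.306.
Bob: numerator 0.93·0.249 = 0.23157; evidence = 0.23157+0.224·0.751 = 0.39979; posterior = 0.579.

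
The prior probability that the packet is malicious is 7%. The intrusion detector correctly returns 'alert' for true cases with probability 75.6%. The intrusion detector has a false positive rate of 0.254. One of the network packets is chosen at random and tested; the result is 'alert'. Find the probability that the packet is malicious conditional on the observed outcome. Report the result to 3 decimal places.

P(H | E) ≈ 0.183

Write H for 'the packet is malicious'. Prior odds H:¬H = 0.07/0.93 = 0.075269. For the 'alert' outcome, the likelihood ratio is 0.756/0.254 = 2.9764.
Posterior odds = 0.075269 × 2.9764 = 0.22403, so P(H|E) = 0.22403/(1+0.22403) = 0.183.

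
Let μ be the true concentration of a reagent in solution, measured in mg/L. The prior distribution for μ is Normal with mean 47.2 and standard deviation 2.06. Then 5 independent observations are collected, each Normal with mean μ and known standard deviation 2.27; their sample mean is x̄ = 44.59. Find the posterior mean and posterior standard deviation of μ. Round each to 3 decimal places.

With known σ, the Normal prior is conjugate. Weight on the data is w = (n/σ²)/(n/σ² + 1/τ₀²) = 0.970327/(0.970327+0.235649) = 0.80460.
Posterior mean = w·x̄ + (1−w)·μ₀ = 0.80460·44.59 + 0.19540·47.2 = 45.100. Posterior variance = 1/(0.970327+0.235649) = 0.829204, so SD = 0.911.

Posterior mean ≈ 45.100; posterior SD ≈ 0.911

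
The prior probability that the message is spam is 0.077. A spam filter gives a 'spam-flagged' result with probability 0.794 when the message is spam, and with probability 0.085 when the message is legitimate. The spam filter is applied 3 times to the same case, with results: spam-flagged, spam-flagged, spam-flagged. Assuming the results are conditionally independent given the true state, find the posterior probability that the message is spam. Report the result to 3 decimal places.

Let H be the event that the message is spam; start with P(H) = 0.077. P('spam-flagged'|H) = 0.794, P('spam-flagged'|¬H) = 0.085.
Update on result 1 ('spam-flagged'): P(H) ← 0.794·0.0770 / (0.794·0.0770 + 0.085·0.9230) = 0.061138/0.13959 = 0.4380.
Update on result 2 ('spam-flagged'): P(H) ← 0.794·0.4380 / (0.794·0.4380 + 0.085·0.5620) = 0.34775/0.39552 = 0.8792.
Update on result 3 ('spam-flagged'): P(H) ← 0.794·0.8792 / (0.794·0.8792 + 0.085·0.1208) = 0.69810/0.70837 = 0.9855.

Posterior P(H) ≈ 0.986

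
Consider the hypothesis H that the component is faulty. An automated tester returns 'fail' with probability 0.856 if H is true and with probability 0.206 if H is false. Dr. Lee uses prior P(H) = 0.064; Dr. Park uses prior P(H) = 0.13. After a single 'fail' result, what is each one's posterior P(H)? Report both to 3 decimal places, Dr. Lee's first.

The likelihood ratio for a 'fail' result is 0.856/0.206 = 4.1553.
Dr. Lee: prior odds 0.064/0.936 = 0.068376; posterior odds 0.28413; posterior probability 0.221.
Dr. Park: prior odds 0.13/0.87 = 0.14943; posterior odds 0.62091; posterior probability 0.383.

Dr. Lee: 0.221; Dr. Park: 0.383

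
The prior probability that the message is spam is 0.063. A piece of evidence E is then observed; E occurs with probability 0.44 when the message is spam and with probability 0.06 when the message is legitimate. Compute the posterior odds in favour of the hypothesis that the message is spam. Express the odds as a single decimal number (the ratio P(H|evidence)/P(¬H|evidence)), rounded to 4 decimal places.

Prior odds = 0.063/(1−0.063) = 0.067236. In log-odds, ln(0.067236) = -2.6995.
Add log likelihood ratio: ln(7.3333) = 1.9924.
Posterior log-odds = -0.70712, so posterior odds = exp(-0.70712) = 0.49306.

Posterior odds ≈ 0.4931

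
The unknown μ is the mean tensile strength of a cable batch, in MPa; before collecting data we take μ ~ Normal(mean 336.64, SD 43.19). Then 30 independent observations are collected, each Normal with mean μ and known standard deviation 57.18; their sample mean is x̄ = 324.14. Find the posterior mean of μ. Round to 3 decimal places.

Posterior mean ≈ 324.830

Prior precision 1/τ₀² = 1/43.19² = 0.00053608; data precision n/σ² = 30/57.18² = 0.00917557.
Posterior precision = 0.00053608 + 0.00917557 = 0.00971165.
Posterior mean = (0.00053608·336.64 + 0.00917557·324.14) / 0.00971165 = 324.830.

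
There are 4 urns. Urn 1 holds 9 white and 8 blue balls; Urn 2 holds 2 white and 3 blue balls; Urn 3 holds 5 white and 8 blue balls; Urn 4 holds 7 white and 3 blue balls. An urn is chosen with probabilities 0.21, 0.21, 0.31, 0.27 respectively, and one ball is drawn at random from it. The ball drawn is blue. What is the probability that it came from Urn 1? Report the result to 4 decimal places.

P(blue|Urn 1) = 0.4706; P(blue|Urn 2) = 0.6; P(blue|Urn 3) = 0.6154; P(blue|Urn 4) = 0.3.
Prior × likelihood for each source: 0.21·0.4706=0.09882, 0.21·0.6=0.1260, 0.31·0.6154=0.1908, 0.27·0.3=0.08100. Summing gives P(blue) = 0.49659.
P(Urn 1 | blue) = 0.09882 / 0.49659 = 0.1990.

Posterior probability ≈ 0.1990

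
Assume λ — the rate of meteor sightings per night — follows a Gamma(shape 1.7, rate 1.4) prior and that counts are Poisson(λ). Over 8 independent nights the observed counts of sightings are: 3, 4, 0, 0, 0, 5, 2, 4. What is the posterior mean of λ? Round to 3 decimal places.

The Poisson likelihood adds the total count to the shape and the number of exposure periods to the rate. Here ∑xᵢ = 18 and n = 8, so shape 1.7→19.7 and rate 1.4→9.4.
Posterior mean = shape/rate = 19.7/9.4 = 2.096.

Posterior mean ≈ 2.096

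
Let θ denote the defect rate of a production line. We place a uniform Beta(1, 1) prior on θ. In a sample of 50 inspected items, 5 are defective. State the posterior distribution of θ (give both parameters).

Posterior: Beta(6, 46)

The binomial likelihood is conjugate to the Beta prior: with 5 successes and 45 failures, the posterior is Beta(1+5, 1+45) = Beta(6, 46).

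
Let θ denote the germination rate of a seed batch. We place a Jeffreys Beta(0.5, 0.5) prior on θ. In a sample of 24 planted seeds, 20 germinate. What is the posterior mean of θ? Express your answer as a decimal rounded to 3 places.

The binomial likelihood is conjugate to the Beta prior: with 20 successes and 4 failures, the posterior is Beta(0.5+20, 0.5+4) = Beta(20.5, 4.5).
Posterior mean = α/(α+β) = 20.5/25 = 0.820.

Posterior mean ≈ 0.820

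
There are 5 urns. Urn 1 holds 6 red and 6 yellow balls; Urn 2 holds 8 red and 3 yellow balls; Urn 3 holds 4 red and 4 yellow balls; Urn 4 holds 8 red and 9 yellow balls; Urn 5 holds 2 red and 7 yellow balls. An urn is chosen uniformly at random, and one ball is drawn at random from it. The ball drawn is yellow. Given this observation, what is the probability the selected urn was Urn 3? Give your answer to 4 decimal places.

Posterior probability ≈ 0.1938

P(yellow|Urn 1) = 0.5; P(yellow|Urn 2) = 0.2727; P(yellow|Urn 3) = 0.5; P(yellow|Urn 4) = 0.5294; P(yellow|Urn 5) = 0.7778.
Prior × likelihood for each source: 0.2·0.5=0.1000, 0.2·0.2727=0.05455, 0.2·0.5=0.1000, 0.2·0.5294=0.1059, 0.2·0.7778=0.1556. Summing gives P(yellow) = 0.51598.
P(Urn 3 | yellow) = 0.1000 / 0.51598 = 0.1938.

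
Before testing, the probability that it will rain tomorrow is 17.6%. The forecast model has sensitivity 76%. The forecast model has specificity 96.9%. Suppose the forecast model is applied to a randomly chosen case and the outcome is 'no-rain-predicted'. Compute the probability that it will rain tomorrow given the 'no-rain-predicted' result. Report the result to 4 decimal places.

Let H be the event that it will rain tomorrow. P(H) = 0.176, so P(¬H) = 0.824. With E the 'no-rain-predicted' result, P(E|H) = 0.24 and P(E|¬H) = 0.969.
P(E) = 0.24·0.176 + 0.969·0.824 = 0.042240 + 0.79846 = 0.84070.
By Bayes' theorem, P(H|E) = 0.042240 / 0.84070 = 0.0502.

P(H | E) ≈ 0.0502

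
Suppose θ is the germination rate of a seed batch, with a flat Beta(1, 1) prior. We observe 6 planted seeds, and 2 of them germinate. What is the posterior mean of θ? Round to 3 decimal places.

The binomial likelihood is conjugate to the Beta prior: with 2 successes and 4 failures, the posterior is Beta(1+2, 1+4) = Beta(3, 5).
Posterior mean = α/(α+β) = 3/8 = 0.375.

Posterior mean ≈ 0.375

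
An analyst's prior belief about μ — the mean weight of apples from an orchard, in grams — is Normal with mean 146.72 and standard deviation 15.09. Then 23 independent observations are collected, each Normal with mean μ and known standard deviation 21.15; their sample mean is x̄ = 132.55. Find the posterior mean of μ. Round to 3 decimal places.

With known σ, the Normal prior is conjugate. Weight on the data is w = (n/σ²)/(n/σ² + 1/τ₀²) = 0.0514170/(0.0514170+0.00439159) = 0.92131.
Posterior mean = w·x̄ + (1−w)·μ₀ = 0.92131·132.55 + 0.078690·146.72 = 133.665.

Posterior mean ≈ 133.665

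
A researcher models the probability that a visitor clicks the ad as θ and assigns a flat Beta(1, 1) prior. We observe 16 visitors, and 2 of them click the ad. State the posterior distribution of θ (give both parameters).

The binomial likelihood is conjugate to the Beta prior: with 2 successes and 14 failures, the posterior is Beta(1+2, 1+14) = Beta(3, 15).

Posterior: Beta(3, 15)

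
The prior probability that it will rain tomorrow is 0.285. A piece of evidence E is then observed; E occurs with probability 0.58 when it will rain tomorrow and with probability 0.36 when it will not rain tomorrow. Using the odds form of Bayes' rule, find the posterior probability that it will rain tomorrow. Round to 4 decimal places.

Prior odds = 0.285/(1−0.285) = 0.39860.
Likelihood ratio for E = 0.58/0.36 = 1.6111.
Posterior odds = prior odds × LR = 0.64219.
Posterior probability = odds/(1+odds) = 0.64219/1.6422 = 0.3911.

Posterior probability ≈ 0.3911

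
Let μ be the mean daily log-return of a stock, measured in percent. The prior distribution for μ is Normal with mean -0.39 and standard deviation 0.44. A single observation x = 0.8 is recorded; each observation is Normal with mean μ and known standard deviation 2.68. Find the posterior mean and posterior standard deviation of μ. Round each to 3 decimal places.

Posterior mean ≈ -0.359; posterior SD ≈ 0.434

With known σ, the Normal prior is conjugate. Weight on the data is w = (n/σ²)/(n/σ² + 1/τ₀²) = 0.139229/(0.139229+5.16529) = 0.026247.
Posterior mean = w·x̄ + (1−w)·μ₀ = 0.026247·0.8 + 0.97375·-0.39 = -0.359. Posterior variance = 1/(0.139229+5.16529) = 0.188519, so SD = 0.434.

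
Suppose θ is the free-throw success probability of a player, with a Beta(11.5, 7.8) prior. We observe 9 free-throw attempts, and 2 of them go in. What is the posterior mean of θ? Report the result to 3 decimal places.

Posterior mean ≈ 0.477

The binomial likelihood is conjugate to the Beta prior: with 2 successes and 7 failures, the posterior is Beta(11.5+2, 7.8+7) = Beta(13.5, 14.8).
Posterior mean = α/(α+β) = 13.5/28.3 = 0.477.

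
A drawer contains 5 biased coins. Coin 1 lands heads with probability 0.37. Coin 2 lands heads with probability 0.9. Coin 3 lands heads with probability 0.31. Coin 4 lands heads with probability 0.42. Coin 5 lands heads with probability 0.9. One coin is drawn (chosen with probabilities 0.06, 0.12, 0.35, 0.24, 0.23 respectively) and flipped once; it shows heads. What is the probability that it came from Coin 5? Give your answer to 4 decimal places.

Posterior probability ≈ 0.3788

Tabulate prior·likelihood by source: [1] prior 0.06, lik 0.37, product 0.02220; [2] prior 0.12, lik 0.9, product 0.1080; [3] prior 0.35, lik 0.31, product 0.1085; [4] prior 0.24, lik 0.42, product 0.1008; [5] prior 0.23, lik 0.9, product 0.2070.
Normalizing constant = 0.54650; the posterior for Coin 5 is its product over the sum, 0.2070/0.54650 = 0.3788.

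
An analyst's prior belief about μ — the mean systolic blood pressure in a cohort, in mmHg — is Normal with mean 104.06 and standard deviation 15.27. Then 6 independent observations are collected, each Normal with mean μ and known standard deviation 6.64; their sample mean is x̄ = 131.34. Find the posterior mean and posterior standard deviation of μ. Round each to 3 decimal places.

Posterior mean ≈ 130.507; posterior SD ≈ 2.669

With known σ, the Normal prior is conjugate. Weight on the data is w = (n/σ²)/(n/σ² + 1/τ₀²) = 0.136087/(0.136087+0.00428866) = 0.96945.
Posterior mean = w·x̄ + (1−w)·μ₀ = 0.96945·131.34 + 0.030551·104.06 = 130.507. Posterior variance = 1/(0.136087+0.00428866) = 7.12377, so SD = 2.669.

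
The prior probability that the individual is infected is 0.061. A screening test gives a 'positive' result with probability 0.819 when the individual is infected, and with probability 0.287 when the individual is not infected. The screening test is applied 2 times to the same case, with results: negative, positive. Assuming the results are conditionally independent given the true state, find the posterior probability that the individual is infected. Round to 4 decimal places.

Posterior P(H) ≈ 0.0449

Let H be the event that the individual is infected; start with P(H) = 0.061. P('positive'|H) = 0.819, P('positive'|¬H) = 0.287.
Update on result 1 ('negative'): P(H) ← 0.181·0.0610 / (0.181·0.0610 + 0.713·0.9390) = 0.011041/0.68055 = 0.0162.
Update on result 2 ('positive'): P(H) ← 0.819·0.0162 / (0.819·0.0162 + 0.287·0.9838) = 0.013287/0.29563 = 0.0449.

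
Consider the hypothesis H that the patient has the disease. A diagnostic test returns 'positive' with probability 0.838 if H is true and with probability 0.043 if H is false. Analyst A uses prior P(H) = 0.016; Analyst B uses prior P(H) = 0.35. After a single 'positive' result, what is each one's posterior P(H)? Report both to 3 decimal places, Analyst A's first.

Analyst A: 0.241; Analyst B: 0.913

P('+'|H) = 0.838, P('+'|¬H) = 0.043.
Analyst A: numerator 0.838·0.016 = 0.013408; evidence = 0.013408+0.043·0.984 = 0.055720; posterior = 0.241.
Analyst B: numerator 0.838·0.35 = 0.29330; evidence = 0.29330+0.043·0.65 = 0.32125; posterior = 0.913.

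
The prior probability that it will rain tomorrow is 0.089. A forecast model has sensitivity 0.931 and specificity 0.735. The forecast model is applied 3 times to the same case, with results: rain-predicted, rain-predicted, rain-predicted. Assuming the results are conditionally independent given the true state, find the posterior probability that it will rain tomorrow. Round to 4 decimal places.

Posterior P(H) ≈ 0.8090

Let H be the event that it will rain tomorrow; start with P(H) = 0.089. P('rain-predicted'|H) = 0.931, P('rain-predicted'|¬H) = 0.265.
Update on result 1 ('rain-predicted'): P(H) ← 0.931·0.0890 / (0.931·0.0890 + 0.265·0.9110) = 0.082859/0.32427 = 0.2555.
Update on result 2 ('rain-predicted'): P(H) ← 0.931·0.2555 / (0.931·0.2555 + 0.265·0.7445) = 0.23789/0.43518 = 0.5467.
Update on result 3 ('rain-predicted'): P(H) ← 0.931·0.5467 / (0.931·0.5467 + 0.265·0.4533) = 0.50893/0.62907 = 0.8090.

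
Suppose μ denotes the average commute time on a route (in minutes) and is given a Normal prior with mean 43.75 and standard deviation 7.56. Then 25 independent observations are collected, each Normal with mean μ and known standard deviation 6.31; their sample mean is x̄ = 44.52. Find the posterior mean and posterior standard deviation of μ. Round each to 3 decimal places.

With known σ, the Normal prior is conjugate. Weight on the data is w = (n/σ²)/(n/σ² + 1/τ₀²) = 0.627887/(0.627887+0.0174967) = 0.97289.
Posterior mean = w·x̄ + (1−w)·μ₀ = 0.97289·44.52 + 0.027111·43.75 = 44.499. Posterior variance = 1/(0.627887+0.0174967) = 1.54947, so SD = 1.245.

Posterior mean ≈ 44.499; posterior SD ≈ 1.245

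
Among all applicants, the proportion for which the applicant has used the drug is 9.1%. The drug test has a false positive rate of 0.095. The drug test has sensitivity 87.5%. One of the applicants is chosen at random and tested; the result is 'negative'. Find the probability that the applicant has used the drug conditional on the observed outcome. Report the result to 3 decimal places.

Let H be the event that the applicant has used the drug. P(H) = 0.091, so P(¬H) = 0.909. With E the 'negative' result, P(E|H) = 0.125 and P(E|¬H) = 0.905.
P(E) = 0.125·0.091 + 0.905·0.909 = 0.011375 + 0.82265 = 0.83402.
By Bayes' theorem, P(H|E) = 0.011375 / 0.83402 = 0.014.

P(H | E) ≈ 0.014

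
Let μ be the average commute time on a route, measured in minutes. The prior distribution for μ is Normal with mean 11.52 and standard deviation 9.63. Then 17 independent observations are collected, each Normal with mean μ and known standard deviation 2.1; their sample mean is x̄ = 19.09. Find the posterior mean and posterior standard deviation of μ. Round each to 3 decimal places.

Posterior mean ≈ 19.069; posterior SD ≈ 0.509

With known σ, the Normal prior is conjugate. Weight on the data is w = (n/σ²)/(n/σ² + 1/τ₀²) = 3.85488/(3.85488+0.0107832) = 0.99721.
Posterior mean = w·x̄ + (1−w)·μ₀ = 0.99721·19.09 + 0.0027895·11.52 = 19.069. Posterior variance = 1/(3.85488+0.0107832) = 0.258688, so SD = 0.509.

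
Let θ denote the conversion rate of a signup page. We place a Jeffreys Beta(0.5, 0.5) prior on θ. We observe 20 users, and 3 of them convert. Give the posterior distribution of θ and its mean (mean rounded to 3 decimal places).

Posterior: Beta(3.5, 17.5); mean ≈ 0.167

The binomial likelihood is conjugate to the Beta prior: with 3 successes and 17 failures, the posterior is Beta(0.5+3, 0.5+17) = Beta(3.5, 17.5).
E[θ | data] = 3.5/(3.5+17.5) = 0.167.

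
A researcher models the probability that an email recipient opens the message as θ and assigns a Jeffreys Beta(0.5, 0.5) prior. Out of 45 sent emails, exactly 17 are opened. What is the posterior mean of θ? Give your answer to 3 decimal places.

Posterior mean ≈ 0.380

The binomial likelihood is conjugate to the Beta prior: with 17 successes and 28 failures, the posterior is Beta(0.5+17, 0.5+28) = Beta(17.5, 28.5).
E[θ | data] = 17.5/(17.5+28.5) = 0.380.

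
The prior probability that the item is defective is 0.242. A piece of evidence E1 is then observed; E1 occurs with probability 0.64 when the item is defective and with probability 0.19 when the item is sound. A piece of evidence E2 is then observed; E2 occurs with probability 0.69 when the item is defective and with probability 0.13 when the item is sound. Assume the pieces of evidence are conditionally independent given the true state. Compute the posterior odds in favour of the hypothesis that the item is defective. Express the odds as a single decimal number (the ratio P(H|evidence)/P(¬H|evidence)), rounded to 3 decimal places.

Posterior odds ≈ 5.708

Prior odds = 0.242/(1−0.242) = 0.31926.
Likelihood ratio for E1 = 0.64/0.19 = 3.3684.
Likelihood ratio for E2 = 0.69/0.13 = 5.3077.
Posterior odds = prior odds × LR₁ × LR₂ = 5.7079.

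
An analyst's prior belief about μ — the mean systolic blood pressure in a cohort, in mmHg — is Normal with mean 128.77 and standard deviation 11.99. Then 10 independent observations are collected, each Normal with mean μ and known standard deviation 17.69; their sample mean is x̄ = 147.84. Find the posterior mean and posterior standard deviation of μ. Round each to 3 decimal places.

Prior precision 1/τ₀² = 1/11.99² = 0.00695603; data precision n/σ² = 10/17.69² = 0.0319554.
Posterior precision = 0.00695603 + 0.0319554 = 0.0389114, giving posterior SD = 1/√0.0389114 = 5.069.
Posterior mean = (0.00695603·128.77 + 0.0319554·147.84) / 0.0389114 = 144.431.

Posterior mean ≈ 144.431; posterior SD ≈ 5.069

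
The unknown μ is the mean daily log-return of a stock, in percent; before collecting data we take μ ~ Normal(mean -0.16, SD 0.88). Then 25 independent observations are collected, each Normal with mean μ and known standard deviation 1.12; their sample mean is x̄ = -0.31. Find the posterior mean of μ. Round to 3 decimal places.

Posterior mean ≈ -0.301

Prior precision 1/τ₀² = 1/0.88² = 1.29132; data precision n/σ² = 25/1.12² = 19.9298.
Posterior precision = 1.29132 + 19.9298 = 21.2212.
Posterior mean = (1.29132·-0.16 + 19.9298·-0.31) / 21.2212 = -0.301.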